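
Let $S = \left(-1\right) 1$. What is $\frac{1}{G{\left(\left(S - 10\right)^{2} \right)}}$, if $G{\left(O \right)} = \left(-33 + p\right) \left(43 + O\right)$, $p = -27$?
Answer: $- \frac{1}{9840} \approx -0.00010163$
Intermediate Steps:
$S = -1$
$G{\left(O \right)} = -2580 - 60 O$ ($G{\left(O \right)} = \left(-33 - 27\right) \left(43 + O\right) = - 60 \left(43 + O\right) = -2580 - 60 O$)
$\frac{1}{G{\left(\left(S - 10\right)^{2} \right)}} = \frac{1}{-2580 - 60 \left(-1 - 10\right)^{2}} = \frac{1}{-2580 - 60 \left(-11\right)^{2}} = \frac{1}{-2580 - 7260} = \frac{1}{-9840} = - \frac{1}{9840}$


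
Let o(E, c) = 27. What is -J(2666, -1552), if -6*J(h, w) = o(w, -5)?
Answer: 9/2 ≈ 4.5000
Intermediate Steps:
J(h, w) = -9/2 (J(h, w) = -⅙*27 = -9/2)
-J(2666, -1552) = -1*(-9/2) = 9/2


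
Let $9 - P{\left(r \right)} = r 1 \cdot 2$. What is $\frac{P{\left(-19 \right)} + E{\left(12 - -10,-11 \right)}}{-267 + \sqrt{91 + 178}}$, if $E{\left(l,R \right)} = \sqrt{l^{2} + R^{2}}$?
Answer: $- \frac{12549}{71020} - \frac{2937 \sqrt{5}}{71020} - \frac{47 \sqrt{269}}{71020} - \frac{11 \sqrt{1345}}{71020} \approx -0.2857$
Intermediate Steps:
$E{\left(l,R \right)} = \sqrt{R^{2} + l^{2}}$
$P{\left(r \right)} = 9 - 2 r$ ($P{\left(r \right)} = 9 - r 1 \cdot 2 = 9 - r 2 = 9 - 2 r$)
$\frac{P{\left(-19 \right)} + E{\left(12 - -10,-11 \right)}}{-267 + \sqrt{91 + 178}} = \frac{\left(9 - -38\right) + \sqrt{\left(-11\right)^{2} + \left(12 - -10\right)^{2}}}{-267 + \sqrt{91 + 178}} = \frac{\left(9 + 38\right) + \sqrt{121 + \left(12 + 10\right)^{2}}}{-267 + \sqrt{269}} = \frac{47 + \sqrt{121 + 22^{2}}}{-267 + \sqrt{269}} = \frac{47 + \sqrt{121 + 484}}{-267 + \sqrt{269}} = \frac{47 + \sqrt{605}}{-267 + \sqrt{269}} = \frac{47 + 11 \sqrt{5}}{-267 + \sqrt{269}}$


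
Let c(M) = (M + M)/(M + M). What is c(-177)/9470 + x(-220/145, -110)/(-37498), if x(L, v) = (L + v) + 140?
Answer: -3367389/5149037870 ≈ -0.00065398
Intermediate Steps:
x(L, v) = 140 + L + v
c(M) = 1 (c(M) = (2*M)/((2*M)) = (2*M)*(1/(2*M)) = 1)
c(-177)/9470 + x(-220/145, -110)/(-37498) = 1/9470 + (140 - 220/145 - 110)/(-37498) = 1*(1/9470) + (140 - 220*1/145 - 110)*(-1/37498) = 1/9470 + (140 - 44/29 - 110)*(-1/37498) = 1/9470 + (826/29)*(-1/37498) = 1/9470 - 413/543721 = -3367389/5149037870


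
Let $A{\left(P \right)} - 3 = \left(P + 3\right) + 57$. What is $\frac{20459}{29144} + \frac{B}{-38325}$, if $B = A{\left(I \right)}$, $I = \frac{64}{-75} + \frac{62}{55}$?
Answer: $\frac{645353873431}{921478635000} \approx 0.70035$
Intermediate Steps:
$I = \frac{226}{825}$ ($I = 64 \left(- \frac{1}{75}\right) + 62 \cdot \frac{1}{55} = - \frac{64}{75} + \frac{62}{55} = \frac{226}{825} \approx 0.27394$)
$A{\left(P \right)} = 63 + P$ ($A{\left(P \right)} = 3 + \left(\left(P + 3\right) + 57\right) = 3 + \left(\left(3 + P\right) + 57\right) = 3 + \left(60 + P\right) = 63 + P$)
$B = \frac{52201}{825}$ ($B = 63 + \frac{226}{825} = \frac{52201}{825} \approx 63.274$)
$\frac{20459}{29144} + \frac{B}{-38325} = \frac{20459}{29144} + \frac{52201}{825 \left(-38325\right)} = 20459 \cdot \frac{1}{29144} + \frac{52201}{825} \left(- \frac{1}{38325}\right) = \frac{20459}{29144} - \frac{52201}{31618125} = \frac{645353873431}{921478635000}$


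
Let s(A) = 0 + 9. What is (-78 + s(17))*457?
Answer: -31533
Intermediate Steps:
s(A) = 9
(-78 + s(17))*457 = (-78 + 9)*457 = -69*457 = -31533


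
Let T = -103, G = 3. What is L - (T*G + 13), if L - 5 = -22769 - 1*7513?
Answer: -29981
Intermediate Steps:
L = -30277 (L = 5 + (-22769 - 1*7513) = 5 + (-22769 - 7513) = 5 - 30282 = -30277)
L - (T*G + 13) = -30277 - (-103*3 + 13) = -30277 - (-309 + 13) = -30277 - 1*(-296) = -30277 + 296 = -29981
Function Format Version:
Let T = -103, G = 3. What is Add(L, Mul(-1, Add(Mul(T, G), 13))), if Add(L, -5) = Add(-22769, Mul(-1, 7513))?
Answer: -29981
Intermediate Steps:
L = -30277 (L = Add(5, Add(-22769, Mul(-1, 7513))) = Add(5, Add(-22769, -7513)) = Add(5, -30282) = -30277)
Add(L, Mul(-1, Add(Mul(T, G), 13))) = Add(-30277, Mul(-1, Add(Mul(-103, 3), 13))) = Add(-30277, Mul(-1, Add(-309, 13))) = Add(-30277, Mul(-1, -296)) = Add(-30277, 296) = -29981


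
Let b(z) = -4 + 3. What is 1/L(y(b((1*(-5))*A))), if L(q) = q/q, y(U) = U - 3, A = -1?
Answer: 1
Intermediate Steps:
b(z) = -1
y(U) = -3 + U
L(q) = 1
1/L(y(b((1*(-5))*A))) = 1/1 = 1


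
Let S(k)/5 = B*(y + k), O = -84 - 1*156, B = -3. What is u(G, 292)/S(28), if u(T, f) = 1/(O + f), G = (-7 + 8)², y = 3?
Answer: -1/24180 ≈ -4.1356e-5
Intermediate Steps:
G = 1 (G = 1² = 1)
O = -240 (O = -84 - 156 = -240)
u(T, f) = 1/(-240 + f)
S(k) = -45 - 15*k (S(k) = 5*(-3*(3 + k)) = 5*(-9 - 3*k) = -45 - 15*k)
u(G, 292)/S(28) = 1/((-240 + 292)*(-45 - 15*28)) = 1/(52*(-45 - 420)) = (1/52)/(-465) = (1/52)*(-1/465) = -1/24180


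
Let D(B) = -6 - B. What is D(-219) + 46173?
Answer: 46386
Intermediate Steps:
D(-219) + 46173 = (-6 - 1*(-219)) + 46173 = (-6 + 219) + 46173 = 213 + 46173 = 46386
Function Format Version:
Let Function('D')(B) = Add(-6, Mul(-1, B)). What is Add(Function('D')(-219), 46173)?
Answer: 46386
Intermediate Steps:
Add(Function('D')(-219), 46173) = Add(Add(-6, Mul(-1, -219)), 46173) = Add(Add(-6, 219), 46173) = Add(213, 46173) = 46386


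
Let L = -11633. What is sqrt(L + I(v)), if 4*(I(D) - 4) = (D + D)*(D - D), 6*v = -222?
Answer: I*sqrt(11629) ≈ 107.84*I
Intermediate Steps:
v = -37 (v = (1/6)*(-222) = -37)
I(D) = 4 (I(D) = 4 + ((D + D)*(D - D))/4 = 4 + ((2*D)*0)/4 = 4 + (1/4)*0 = 4 + 0 = 4)
sqrt(L + I(v)) = sqrt(-11633 + 4) = sqrt(-11629) = I*sqrt(11629)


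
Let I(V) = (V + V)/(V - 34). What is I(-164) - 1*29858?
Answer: -2955778/99 ≈ -29856.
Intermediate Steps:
I(V) = 2*V/(-34 + V) (I(V) = (2*V)/(-34 + V) = 2*V/(-34 + V))
I(-164) - 1*29858 = 2*(-164)/(-34 - 164) - 1*29858 = 2*(-164)/(-198) - 29858 = 2*(-164)*(-1/198) - 29858 = 164/99 - 29858 = -2955778/99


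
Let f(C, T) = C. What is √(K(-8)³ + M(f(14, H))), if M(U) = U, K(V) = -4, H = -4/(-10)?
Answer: 5*I*√2 ≈ 7.0711*I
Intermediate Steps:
H = ⅖ (H = -4*(-⅒) = ⅖ ≈ 0.40000)
√(K(-8)³ + M(f(14, H))) = √((-4)³ + 14) = √(-64 + 14) = √(-50) = 5*I*√2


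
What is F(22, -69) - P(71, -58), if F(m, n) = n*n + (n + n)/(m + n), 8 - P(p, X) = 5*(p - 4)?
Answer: 239274/47 ≈ 5090.9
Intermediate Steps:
P(p, X) = 28 - 5*p (P(p, X) = 8 - 5*(p - 4) = 8 - 5*(-4 + p) = 8 - (-20 + 5*p) = 8 + (20 - 5*p) = 28 - 5*p)
F(m, n) = n**2 + 2*n/(m + n) (F(m, n) = n**2 + (2*n)/(m + n) = n**2 + 2*n/(m + n))
F(22, -69) - P(71, -58) = -69*(2 + (-69)**2 + 22*(-69))/(22 - 69) - (28 - 5*71) = -69*(2 + 4761 - 1518)/(-47) - (28 - 355) = -69*(-1/47)*3245 - 1*(-327) = 223905/47 + 327 = 239274/47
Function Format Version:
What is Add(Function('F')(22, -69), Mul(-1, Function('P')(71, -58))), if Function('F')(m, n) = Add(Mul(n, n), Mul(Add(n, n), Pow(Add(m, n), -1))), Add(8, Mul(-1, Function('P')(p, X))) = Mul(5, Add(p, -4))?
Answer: Rational(239274, 47) ≈ 5090.9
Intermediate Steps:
Function('P')(p, X) = Add(28, Mul(-5, p)) (Function('P')(p, X) = Add(8, Mul(-1, Mul(5, Add(p, -4)))) = Add(8, Mul(-1, Mul(5, Add(-4, p)))) = Add(8, Mul(-1, Add(-20, Mul(5, p)))) = Add(8, Add(20, Mul(-5, p))) = Add(28, Mul(-5, p)))
Function('F')(m, n) = Add(Pow(n, 2), Mul(2, n, Pow(Add(m, n), -1))) (Function('F')(m, n) = Add(Pow(n, 2), Mul(Mul(2, n), Pow(Add(m, n), -1))) = Add(Pow(n, 2), Mul(2, n, Pow(Add(m, n), -1))))
Add(Function('F')(22, -69), Mul(-1, Function('P')(71, -58))) = Add(Mul(-69, Pow(Add(22, -69), -1), Add(2, Pow(-69, 2), Mul(22, -69))), Mul(-1, Add(28, Mul(-5, 71)))) = Add(Mul(-69, Pow(-47, -1), Add(2, 4761, -1518)), Mul(-1, Add(28, -355))) = Add(Mul(-69, Rational(-1, 47), 3245), Mul(-1, -327)) = Add(Rational(223905, 47), 327) = Rational(239274, 47)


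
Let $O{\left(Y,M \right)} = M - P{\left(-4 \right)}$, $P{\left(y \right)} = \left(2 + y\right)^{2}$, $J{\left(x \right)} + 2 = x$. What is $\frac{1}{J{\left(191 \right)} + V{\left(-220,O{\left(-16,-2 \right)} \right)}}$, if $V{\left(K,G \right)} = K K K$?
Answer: $- \frac{1}{10647811} \approx -9.3916 \cdot 10^{-8}$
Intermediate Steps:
$J{\left(x \right)} = -2 + x$
$O{\left(Y,M \right)} = -4 + M$ ($O{\left(Y,M \right)} = M - \left(2 - 4\right)^{2} = M - \left(-2\right)^{2} = M - 4 = -4 + M$)
$V{\left(K,G \right)} = K^{3}$ ($V{\left(K,G \right)} = K^{2} K = K^{3}$)
$\frac{1}{J{\left(191 \right)} + V{\left(-220,O{\left(-16,-2 \right)} \right)}} = \frac{1}{\left(-2 + 191\right) + \left(-220\right)^{3}} = \frac{1}{189 - 10648000} = \frac{1}{-10647811} = - \frac{1}{10647811}$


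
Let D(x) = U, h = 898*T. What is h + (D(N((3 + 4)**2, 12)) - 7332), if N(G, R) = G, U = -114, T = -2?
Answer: -9242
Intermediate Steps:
h = -1796 (h = 898*(-2) = -1796)
D(x) = -114
h + (D(N((3 + 4)**2, 12)) - 7332) = -1796 + (-114 - 7332) = -1796 - 7446 = -9242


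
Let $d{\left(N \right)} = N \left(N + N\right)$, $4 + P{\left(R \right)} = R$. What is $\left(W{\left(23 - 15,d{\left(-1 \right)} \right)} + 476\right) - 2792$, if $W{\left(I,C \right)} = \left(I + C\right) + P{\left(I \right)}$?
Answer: $-2302$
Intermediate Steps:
$P{\left(R \right)} = -4 + R$
$d{\left(N \right)} = 2 N^{2}$ ($d{\left(N \right)} = N 2 N = 2 N^{2}$)
$W{\left(I,C \right)} = -4 + C + 2 I$ ($W{\left(I,C \right)} = \left(I + C\right) + \left(-4 + I\right) = \left(C + I\right) + \left(-4 + I\right) = -4 + C + 2 I$)
$\left(W{\left(23 - 15,d{\left(-1 \right)} \right)} + 476\right) - 2792 = \left(\left(-4 + 2 \left(-1\right)^{2} + 2 \left(23 - 15\right)\right) + 476\right) - 2792 = \left(\left(-4 + 2 \cdot 1 + 2 \left(23 - 15\right)\right) + 476\right) - 2792 = \left(\left(-4 + 2 + 2 \cdot 8\right) + 476\right) - 2792 = \left(\left(-4 + 2 + 16\right) + 476\right) - 2792 = \left(14 + 476\right) - 2792 = 490 - 2792 = -2302$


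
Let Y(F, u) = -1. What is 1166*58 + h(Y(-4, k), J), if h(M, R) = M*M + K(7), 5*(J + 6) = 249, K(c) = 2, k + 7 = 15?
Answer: 67631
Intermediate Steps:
k = 8 (k = -7 + 15 = 8)
J = 219/5 (J = -6 + (⅕)*249 = -6 + 249/5 = 219/5 ≈ 43.800)
h(M, R) = 2 + M² (h(M, R) = M*M + 2 = M² + 2 = 2 + M²)
1166*58 + h(Y(-4, k), J) = 1166*58 + (2 + (-1)²) = 67628 + (2 + 1) = 67628 + 3 = 67631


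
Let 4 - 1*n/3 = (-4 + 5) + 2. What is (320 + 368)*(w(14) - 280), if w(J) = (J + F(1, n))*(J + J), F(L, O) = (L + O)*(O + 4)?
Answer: 616448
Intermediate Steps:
n = 3 (n = 12 - 3*((-4 + 5) + 2) = 12 - 3*(1 + 2) = 12 - 3*3 = 12 - 9 = 3)
F(L, O) = (4 + O)*(L + O) (F(L, O) = (L + O)*(4 + O) = (4 + O)*(L + O))
w(J) = 2*J*(28 + J) (w(J) = (J + (3² + 4*1 + 4*3 + 1*3))*(J + J) = (J + (9 + 4 + 12 + 3))*(2*J) = (J + 28)*(2*J) = (28 + J)*(2*J) = 2*J*(28 + J))
(320 + 368)*(w(14) - 280) = (320 + 368)*(2*14*(28 + 14) - 280) = 688*(2*14*42 - 280) = 688*(1176 - 280) = 688*896 = 616448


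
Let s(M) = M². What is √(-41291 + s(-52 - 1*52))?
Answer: 5*I*√1219 ≈ 174.57*I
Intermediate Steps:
√(-41291 + s(-52 - 1*52)) = √(-41291 + (-52 - 1*52)²) = √(-41291 + (-52 - 52)²) = √(-41291 + (-104)²) = √(-41291 + 10816) = √(-30475) = 5*I*√1219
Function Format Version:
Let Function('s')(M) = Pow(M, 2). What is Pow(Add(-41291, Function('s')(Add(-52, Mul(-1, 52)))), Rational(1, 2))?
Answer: Mul(5, I, Pow(1219, Rational(1, 2))) ≈ Mul(174.57, I)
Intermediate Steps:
Pow(Add(-41291, Function('s')(Add(-52, Mul(-1, 52)))), Rational(1, 2)) = Pow(Add(-41291, Pow(Add(-52, Mul(-1, 52)), 2)), Rational(1, 2)) = Pow(Add(-41291, Pow(Add(-52, -52), 2)), Rational(1, 2)) = Pow(Add(-41291, Pow(-104, 2)), Rational(1, 2)) = Pow(Add(-41291, 10816), Rational(1, 2)) = Pow(-30475, Rational(1, 2)) = Mul(5, I, Pow(1219, Rational(1, 2)))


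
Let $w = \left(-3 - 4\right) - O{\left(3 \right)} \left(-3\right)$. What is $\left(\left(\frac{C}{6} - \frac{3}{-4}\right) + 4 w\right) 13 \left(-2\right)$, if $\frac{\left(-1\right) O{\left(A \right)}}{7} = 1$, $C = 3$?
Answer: $- \frac{30641}{2} \approx -15321.0$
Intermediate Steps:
$O{\left(A \right)} = -7$ ($O{\left(A \right)} = \left(-7\right) 1 = -7$)
$w = 147$ ($w = \left(-3 - 4\right) \left(-1\right) \left(-7\right) \left(-3\right) = - 7 \cdot 7 \left(-3\right) = \left(-7\right) \left(-21\right) = 147$)
$\left(\left(\frac{C}{6} - \frac{3}{-4}\right) + 4 w\right) 13 \left(-2\right) = \left(\left(\frac{3}{6} - \frac{3}{-4}\right) + 4 \cdot 147\right) 13 \left(-2\right) = \left(\left(3 \cdot \frac{1}{6} - - \frac{3}{4}\right) + 588\right) \left(-26\right) = \left(\left(\frac{1}{2} + \frac{3}{4}\right) + 588\right) \left(-26\right) = \left(\frac{5}{4} + 588\right) \left(-26\right) = \frac{2357}{4} \left(-26\right) = - \frac{30641}{2}$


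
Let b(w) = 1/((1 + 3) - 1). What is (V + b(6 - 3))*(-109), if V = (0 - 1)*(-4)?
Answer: -1417/3 ≈ -472.33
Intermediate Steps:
b(w) = ⅓ (b(w) = 1/(4 - 1) = 1/3 = ⅓)
V = 4 (V = -1*(-4) = 4)
(V + b(6 - 3))*(-109) = (4 + ⅓)*(-109) = (13/3)*(-109) = -1417/3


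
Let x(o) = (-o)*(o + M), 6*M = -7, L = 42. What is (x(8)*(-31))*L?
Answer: 71176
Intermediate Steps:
M = -7/6 (M = (⅙)*(-7) = -7/6 ≈ -1.1667)
x(o) = -o*(-7/6 + o) (x(o) = (-o)*(o - 7/6) = (-o)*(-7/6 + o) = -o*(-7/6 + o))
(x(8)*(-31))*L = (((⅙)*8*(7 - 6*8))*(-31))*42 = (((⅙)*8*(7 - 48))*(-31))*42 = (((⅙)*8*(-41))*(-31))*42 = -164/3*(-31)*42 = (5084/3)*42 = 71176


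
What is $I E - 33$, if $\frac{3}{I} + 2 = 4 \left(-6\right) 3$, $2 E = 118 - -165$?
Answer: $- \frac{5733}{148} \approx -38.737$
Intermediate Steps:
$E = \frac{283}{2}$ ($E = \frac{118 - -165}{2} = \frac{118 + 165}{2} = \frac{1}{2} \cdot 283 = \frac{283}{2} \approx 141.5$)
$I = - \frac{3}{74}$ ($I = \frac{3}{-2 + 4 \left(-6\right) 3} = \frac{3}{-2 - 72} = \frac{3}{-74} = 3 \left(- \frac{1}{74}\right) = - \frac{3}{74} \approx -0.040541$)
$I E - 33 = \left(- \frac{3}{74}\right) \frac{283}{2} - 33 = - \frac{849}{148} - 33 = - \frac{5733}{148}$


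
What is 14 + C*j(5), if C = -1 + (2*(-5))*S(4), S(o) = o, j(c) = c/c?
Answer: -27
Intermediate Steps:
j(c) = 1
C = -41 (C = -1 + (2*(-5))*4 = -1 - 10*4 = -1 - 40 = -41)
14 + C*j(5) = 14 - 41*1 = 14 - 41 = -27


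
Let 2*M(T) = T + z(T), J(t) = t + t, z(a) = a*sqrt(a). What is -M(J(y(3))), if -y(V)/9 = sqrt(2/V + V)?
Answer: 3*sqrt(33) + 9*I*sqrt(2)*3**(1/4)*11**(3/4) ≈ 17.234 + 101.18*I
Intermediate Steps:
y(V) = -9*sqrt(V + 2/V) (y(V) = -9*sqrt(2/V + V) = -9*sqrt(V + 2/V))
z(a) = a**(3/2)
J(t) = 2*t
M(T) = T/2 + T**(3/2)/2 (M(T) = (T + T**(3/2))/2 = T/2 + T**(3/2)/2)
-M(J(y(3))) = -((2*(-9*sqrt(3 + 2/3)))/2 + (2*(-9*sqrt(3 + 2/3)))**(3/2)/2) = -((2*(-3*sqrt(33)))/2 + (2*(-3*sqrt(33)))**(3/2)/2) = -((-6*sqrt(33))/2 + (-6*sqrt(33))**(3/2)/2) = -(-3*sqrt(33) + (-18*I*sqrt(2)*3**(1/4)*11**(3/4))/2) = -(-3*sqrt(33) - 9*I*sqrt(2)*3**(1/4)*11**(3/4)) = 3*sqrt(33) + 9*I*sqrt(2)*3**(1/4)*11**(3/4)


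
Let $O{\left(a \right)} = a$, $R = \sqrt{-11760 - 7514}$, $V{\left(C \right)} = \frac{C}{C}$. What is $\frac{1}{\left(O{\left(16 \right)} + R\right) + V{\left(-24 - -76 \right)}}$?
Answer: $\frac{17}{19563} - \frac{i \sqrt{19274}}{19563} \approx 0.00086899 - 0.0070966 i$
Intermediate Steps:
$V{\left(C \right)} = 1$
$R = i \sqrt{19274}$ ($R = \sqrt{-19274} = i \sqrt{19274} \approx 138.83 i$)
$\frac{1}{\left(O{\left(16 \right)} + R\right) + V{\left(-24 - -76 \right)}} = \frac{1}{\left(16 + i \sqrt{19274}\right) + 1} = \frac{1}{17 + i \sqrt{19274}}$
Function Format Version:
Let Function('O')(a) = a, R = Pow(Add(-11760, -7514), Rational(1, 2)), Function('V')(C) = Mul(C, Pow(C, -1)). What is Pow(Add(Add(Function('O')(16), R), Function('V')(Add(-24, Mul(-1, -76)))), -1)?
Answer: Add(Rational(17, 19563), Mul(Rational(-1, 19563), I, Pow(19274, Rational(1, 2)))) ≈ Add(0.00086899, Mul(-0.0070966, I))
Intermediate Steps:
Function('V')(C) = 1
R = Mul(I, Pow(19274, Rational(1, 2))) (R = Pow(-19274, Rational(1, 2)) = Mul(I, Pow(19274, Rational(1, 2))) ≈ Mul(138.83, I))
Pow(Add(Add(Function('O')(16), R), Function('V')(Add(-24, Mul(-1, -76)))), -1) = Pow(Add(Add(16, Mul(I, Pow(19274, Rational(1, 2)))), 1), -1) = Pow(Add(17, Mul(I, Pow(19274, Rational(1, 2)))), -1)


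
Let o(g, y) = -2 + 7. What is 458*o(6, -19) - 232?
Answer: 2058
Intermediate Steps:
o(g, y) = 5
458*o(6, -19) - 232 = 458*5 - 232 = 2290 - 232 = 2058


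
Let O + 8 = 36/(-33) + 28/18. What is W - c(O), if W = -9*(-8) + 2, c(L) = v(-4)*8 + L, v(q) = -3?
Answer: 10448/99 ≈ 105.54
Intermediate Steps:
O = -746/99 (O = -8 + (36/(-33) + 28/18) = -8 + (36*(-1/33) + 28*(1/18)) = -8 + (-12/11 + 14/9) = -8 + 46/99 = -746/99 ≈ -7.5354)
c(L) = -24 + L (c(L) = -3*8 + L = -24 + L)
W = 74 (W = 72 + 2 = 74)
W - c(O) = 74 - (-24 - 746/99) = 74 - 1*(-3122/99) = 74 + 3122/99 = 10448/99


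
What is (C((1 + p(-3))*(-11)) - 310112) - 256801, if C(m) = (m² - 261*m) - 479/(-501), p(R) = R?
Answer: -286657192/501 ≈ -5.7217e+5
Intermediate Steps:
C(m) = 479/501 + m² - 261*m (C(m) = (m² - 261*m) - 479*(-1/501) = (m² - 261*m) + 479/501 = 479/501 + m² - 261*m)
(C((1 + p(-3))*(-11)) - 310112) - 256801 = ((479/501 + ((1 - 3)*(-11))² - 261*(1 - 3)*(-11)) - 310112) - 256801 = ((479/501 + (-2*(-11))² - (-522)*(-11)) - 310112) - 256801 = ((479/501 + 22² - 261*22) - 310112) - 256801 = ((479/501 + 484 - 5742) - 310112) - 256801 = (-2633779/501 - 310112) - 256801 = -157999891/501 - 256801 = -286657192/501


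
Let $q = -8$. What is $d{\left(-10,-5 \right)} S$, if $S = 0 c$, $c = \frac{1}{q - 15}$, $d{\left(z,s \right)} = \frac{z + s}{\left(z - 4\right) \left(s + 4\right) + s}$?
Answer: $0$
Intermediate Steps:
$d{\left(z,s \right)} = \frac{s + z}{s + \left(-4 + z\right) \left(4 + s\right)}$ ($d{\left(z,s \right)} = \frac{s + z}{\left(-4 + z\right) \left(4 + s\right) + s} = \frac{s + z}{s + \left(-4 + z\right) \left(4 + s\right)}$)
$c = - \frac{1}{23}$ ($c = \frac{1}{-8 - 15} = \frac{1}{-23} = - \frac{1}{23} \approx -0.043478$)
$S = 0$ ($S = 0 \left(- \frac{1}{23}\right) = 0$)
$d{\left(-10,-5 \right)} S = \frac{-5 - 10}{-16 - -15 + 4 \left(-10\right) - -50} \cdot 0 = \frac{1}{-16 + 15 - 40 + 50} \left(-15\right) 0 = \frac{1}{9} \left(-15\right) 0 = \left(- \frac{5}{3}\right) 0 = 0$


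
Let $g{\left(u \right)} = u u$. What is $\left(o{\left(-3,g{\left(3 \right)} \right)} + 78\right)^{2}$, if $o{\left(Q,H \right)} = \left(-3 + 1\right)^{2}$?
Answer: $6724$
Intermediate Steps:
$g{\left(u \right)} = u^{2}$
$o{\left(Q,H \right)} = 4$ ($o{\left(Q,H \right)} = \left(-2\right)^{2} = 4$)
$\left(o{\left(-3,g{\left(3 \right)} \right)} + 78\right)^{2} = \left(4 + 78\right)^{2} = 82^{2} = 6724$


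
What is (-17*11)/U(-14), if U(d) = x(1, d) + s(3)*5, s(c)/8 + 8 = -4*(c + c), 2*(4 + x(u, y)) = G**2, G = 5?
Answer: 374/2543 ≈ 0.14707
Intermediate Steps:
x(u, y) = 17/2 (x(u, y) = -4 + (1/2)*5**2 = -4 + (1/2)*25 = -4 + 25/2 = 17/2)
s(c) = -64 - 64*c (s(c) = -64 + 8*(-4*(c + c)) = -64 + 8*(-8*c) = -64 - 64*c)
U(d) = -2543/2 (U(d) = 17/2 + (-64 - 64*3)*5 = 17/2 + (-64 - 192)*5 = 17/2 - 256*5 = 17/2 - 1280 = -2543/2)
(-17*11)/U(-14) = (-17*11)/(-2543/2) = -187*(-2/2543) = 374/2543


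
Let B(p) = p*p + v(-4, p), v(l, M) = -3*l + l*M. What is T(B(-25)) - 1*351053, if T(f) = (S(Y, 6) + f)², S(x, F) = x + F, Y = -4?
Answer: 195068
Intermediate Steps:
S(x, F) = F + x
v(l, M) = -3*l + M*l
B(p) = 12 + p² - 4*p (B(p) = p*p - 4*(-3 + p) = p² + (12 - 4*p) = 12 + p² - 4*p)
T(f) = (2 + f)² (T(f) = ((6 - 4) + f)² = (2 + f)²)
T(B(-25)) - 1*351053 = (2 + (12 + (-25)² - 4*(-25)))² - 1*351053 = (2 + (12 + 625 + 100))² - 351053 = (2 + 737)² - 351053 = 739² - 351053 = 546121 - 351053 = 195068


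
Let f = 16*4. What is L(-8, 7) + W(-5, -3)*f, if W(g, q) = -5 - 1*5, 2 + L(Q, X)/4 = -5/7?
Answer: -4556/7 ≈ -650.86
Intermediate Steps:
L(Q, X) = -76/7 (L(Q, X) = -8 + 4*(-5/7) = -8 - 20/7 = -76/7)
W(g, q) = -10 (W(g, q) = -5 - 5 = -10)
f = 64
L(-8, 7) + W(-5, -3)*f = -76/7 - 10*64 = -76/7 - 640 = -4556/7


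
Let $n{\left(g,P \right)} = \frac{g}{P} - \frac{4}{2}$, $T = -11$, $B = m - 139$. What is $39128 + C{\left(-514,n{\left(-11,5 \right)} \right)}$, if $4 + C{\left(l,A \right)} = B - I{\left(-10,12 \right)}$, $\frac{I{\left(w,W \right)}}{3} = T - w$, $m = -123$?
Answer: $38865$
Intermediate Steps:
$B = -262$ ($B = -123 - 139 = -262$)
$I{\left(w,W \right)} = -33 - 3 w$ ($I{\left(w,W \right)} = 3 \left(-11 - w\right) = -33 - 3 w$)
$n{\left(g,P \right)} = -2 + \frac{g}{P}$ ($n{\left(g,P \right)} = \frac{g}{P} - 2 = -2 + \frac{g}{P}$)
$C{\left(l,A \right)} = -263$ ($C{\left(l,A \right)} = -4 - \left(229 + 30\right) = -4 - 259 = -263$)
$39128 + C{\left(-514,n{\left(-11,5 \right)} \right)} = 39128 - 263 = 38865$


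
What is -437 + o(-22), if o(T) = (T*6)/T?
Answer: -431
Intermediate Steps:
o(T) = 6 (o(T) = (6*T)/T = 6)
-437 + o(-22) = -437 + 6 = -431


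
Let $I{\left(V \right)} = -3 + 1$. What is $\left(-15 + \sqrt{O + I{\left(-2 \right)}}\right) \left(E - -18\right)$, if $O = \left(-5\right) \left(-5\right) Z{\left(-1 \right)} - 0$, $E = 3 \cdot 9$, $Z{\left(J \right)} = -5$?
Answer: $-675 + 45 i \sqrt{127} \approx -675.0 + 507.12 i$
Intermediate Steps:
$I{\left(V \right)} = -2$
$E = 27$
$O = -125$ ($O = \left(-5\right) \left(-5\right) \left(-5\right) - 0 = 25 \left(-5\right) + 0 = -125 + 0 = -125$)
$\left(-15 + \sqrt{O + I{\left(-2 \right)}}\right) \left(E - -18\right) = \left(-15 + \sqrt{-125 - 2}\right) \left(27 - -18\right) = \left(-15 + \sqrt{-127}\right) \left(27 + 18\right) = \left(-15 + i \sqrt{127}\right) 45 = -675 + 45 i \sqrt{127}$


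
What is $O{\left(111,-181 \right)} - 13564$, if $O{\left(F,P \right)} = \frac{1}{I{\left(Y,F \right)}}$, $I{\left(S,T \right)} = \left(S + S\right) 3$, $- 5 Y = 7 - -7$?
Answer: $- \frac{1139381}{84} \approx -13564.0$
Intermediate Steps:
$Y = - \frac{14}{5}$ ($Y = - \frac{7 - -7}{5} = - \frac{7 + 7}{5} = \left(- \frac{1}{5}\right) 14 = - \frac{14}{5} \approx -2.8$)
$I{\left(S,T \right)} = 6 S$ ($I{\left(S,T \right)} = 2 S 3 = 6 S$)
$O{\left(F,P \right)} = - \frac{5}{84}$ ($O{\left(F,P \right)} = \frac{1}{6 \left(- \frac{14}{5}\right)} = \frac{1}{- \frac{84}{5}} = - \frac{5}{84}$)
$O{\left(111,-181 \right)} - 13564 = - \frac{5}{84} - 13564 = - \frac{1139381}{84}$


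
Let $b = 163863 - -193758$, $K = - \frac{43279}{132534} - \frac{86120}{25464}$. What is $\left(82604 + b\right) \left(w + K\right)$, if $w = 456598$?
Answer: $\frac{28264927057252834175}{140618574} \approx 2.01 \cdot 10^{11}$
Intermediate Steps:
$K = - \frac{521495189}{140618574}$ ($K = \left(-43279\right) \frac{1}{132534} - \frac{10765}{3183} = - \frac{43279}{132534} - \frac{10765}{3183} = - \frac{521495189}{140618574} \approx -3.7086$)
$b = 357621$ ($b = 163863 + 193758 = 357621$)
$\left(82604 + b\right) \left(w + K\right) = \left(82604 + 357621\right) \left(456598 - \frac{521495189}{140618574}\right) = 440225 \cdot \frac{64205638156063}{140618574} = \frac{28264927057252834175}{140618574}$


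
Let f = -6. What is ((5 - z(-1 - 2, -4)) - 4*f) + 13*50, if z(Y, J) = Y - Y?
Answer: 679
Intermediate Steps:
z(Y, J) = 0
((5 - z(-1 - 2, -4)) - 4*f) + 13*50 = ((5 - 1*0) - 4*(-6)) + 13*50 = ((5 + 0) + 24) + 650 = (5 + 24) + 650 = 29 + 650 = 679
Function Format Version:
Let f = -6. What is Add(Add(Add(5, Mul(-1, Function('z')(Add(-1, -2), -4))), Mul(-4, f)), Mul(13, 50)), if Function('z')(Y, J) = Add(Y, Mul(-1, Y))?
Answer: 679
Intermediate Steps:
Function('z')(Y, J) = 0
Add(Add(Add(5, Mul(-1, Function('z')(Add(-1, -2), -4))), Mul(-4, f)), Mul(13, 50)) = Add(Add(Add(5, Mul(-1, 0)), Mul(-4, -6)), Mul(13, 50)) = Add(Add(Add(5, 0), 24), 650) = Add(Add(5, 24), 650) = Add(29, 650) = 679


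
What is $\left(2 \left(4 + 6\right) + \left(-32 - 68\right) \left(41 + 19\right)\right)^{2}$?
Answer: $35760400$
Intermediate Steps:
$\left(2 \left(4 + 6\right) + \left(-32 - 68\right) \left(41 + 19\right)\right)^{2} = \left(2 \cdot 10 - 6000\right)^{2} = \left(20 - 6000\right)^{2} = \left(-5980\right)^{2} = 35760400$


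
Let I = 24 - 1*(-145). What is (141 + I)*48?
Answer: 14880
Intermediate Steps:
I = 169 (I = 24 + 145 = 169)
(141 + I)*48 = (141 + 169)*48 = 310*48 = 14880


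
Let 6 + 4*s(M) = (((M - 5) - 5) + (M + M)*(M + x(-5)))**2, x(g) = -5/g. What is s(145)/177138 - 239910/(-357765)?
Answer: 43041532719457/16899673752 ≈ 2546.9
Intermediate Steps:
s(M) = -3/2 + (-10 + M + 2*M*(1 + M))**2/4 (s(M) = -3/2 + (((M - 5) - 5) + (M + M)*(M - 5/(-5)))**2/4 = -3/2 + (((-5 + M) - 5) + (2*M)*(M - 5*(-1/5)))**2/4 = -3/2 + ((-10 + M) + (2*M)*(M + 1))**2/4 = -3/2 + ((-10 + M) + (2*M)*(1 + M))**2/4 = -3/2 + ((-10 + M) + 2*M*(1 + M))**2/4 = -3/2 + (-10 + M + 2*M*(1 + M))**2/4)
s(145)/177138 - 239910/(-357765) = (-3/2 + (-10 + 2*145**2 + 3*145)**2/4)/177138 - 239910/(-357765) = (-3/2 + (-10 + 2*21025 + 435)**2/4)*(1/177138) - 239910*(-1/357765) = (-3/2 + (-10 + 42050 + 435)**2/4)*(1/177138) + 15994/23851 = (-3/2 + (1/4)*42475**2)*(1/177138) + 15994/23851 = (-3/2 + (1/4)*1804125625)*(1/177138) + 15994/23851 = (-3/2 + 1804125625/4)*(1/177138) + 15994/23851 = (1804125619/4)*(1/177138) + 15994/23851 = 1804125619/708552 + 15994/23851 = 43041532719457/16899673752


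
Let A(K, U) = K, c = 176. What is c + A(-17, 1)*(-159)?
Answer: 2879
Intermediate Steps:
c + A(-17, 1)*(-159) = 176 - 17*(-159) = 176 + 2703 = 2879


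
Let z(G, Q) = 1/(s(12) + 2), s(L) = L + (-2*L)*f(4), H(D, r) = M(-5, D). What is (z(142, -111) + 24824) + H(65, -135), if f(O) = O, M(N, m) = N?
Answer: 2035157/82 ≈ 24819.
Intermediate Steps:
H(D, r) = -5
s(L) = -7*L (s(L) = L - 2*L*4 = L - 8*L = -7*L)
z(G, Q) = -1/82 (z(G, Q) = 1/(-7*12 + 2) = 1/(-84 + 2) = 1/(-82) = -1/82)
(z(142, -111) + 24824) + H(65, -135) = (-1/82 + 24824) - 5 = 2035567/82 - 5 = 2035157/82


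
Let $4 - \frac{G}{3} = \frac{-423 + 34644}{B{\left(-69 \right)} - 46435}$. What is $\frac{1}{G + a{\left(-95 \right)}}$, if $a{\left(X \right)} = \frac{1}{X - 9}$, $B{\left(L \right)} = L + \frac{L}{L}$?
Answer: $\frac{537368}{7629577} \approx 0.070432$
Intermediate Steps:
$B{\left(L \right)} = 1 + L$ ($B{\left(L \right)} = L + 1 = 1 + L$)
$a{\left(X \right)} = \frac{1}{-9 + X}$
$G = \frac{73411}{5167}$ ($G = 12 - 3 \frac{-423 + 34644}{\left(1 - 69\right) - 46435} = 12 - 3 \frac{34221}{-68 - 46435} = 12 - 3 \frac{34221}{-46503} = 12 - 3 \cdot 34221 \left(- \frac{1}{46503}\right) = 12 - - \frac{11407}{5167} = 12 + \frac{11407}{5167} = \frac{73411}{5167} \approx 14.208$)
$\frac{1}{G + a{\left(-95 \right)}} = \frac{1}{\frac{73411}{5167} + \frac{1}{-9 - 95}} = \frac{1}{\frac{73411}{5167} + \frac{1}{-104}} = \frac{1}{\frac{73411}{5167} - \frac{1}{104}} = \frac{1}{\frac{7629577}{537368}} = \frac{537368}{7629577}$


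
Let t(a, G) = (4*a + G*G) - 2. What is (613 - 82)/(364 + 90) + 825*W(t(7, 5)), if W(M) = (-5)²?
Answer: 9364281/454 ≈ 20626.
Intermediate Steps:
t(a, G) = -2 + G² + 4*a (t(a, G) = (4*a + G²) - 2 = (G² + 4*a) - 2 = -2 + G² + 4*a)
W(M) = 25
(613 - 82)/(364 + 90) + 825*W(t(7, 5)) = (613 - 82)/(364 + 90) + 825*25 = 531/454 + 20625 = 9364281/454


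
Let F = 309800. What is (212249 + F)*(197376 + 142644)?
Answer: 177507100980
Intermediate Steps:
(212249 + F)*(197376 + 142644) = (212249 + 309800)*(197376 + 142644) = 522049*340020 = 177507100980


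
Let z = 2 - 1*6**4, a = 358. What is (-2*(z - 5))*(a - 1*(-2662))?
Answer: 7845960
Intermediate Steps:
z = -1294 (z = 2 - 1*1296 = 2 - 1296 = -1294)
(-2*(z - 5))*(a - 1*(-2662)) = (-2*(-1294 - 5))*(358 - 1*(-2662)) = (-2*(-1299))*(358 + 2662) = 2598*3020 = 7845960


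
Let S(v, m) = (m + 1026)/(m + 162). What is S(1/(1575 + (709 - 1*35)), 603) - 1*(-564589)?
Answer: 47990246/85 ≈ 5.6459e+5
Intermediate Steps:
S(v, m) = (1026 + m)/(162 + m)
S(1/(1575 + (709 - 1*35)), 603) - 1*(-564589) = (1026 + 603)/(162 + 603) - 1*(-564589) = 1629/765 + 564589 = (1/765)*1629 + 564589 = 181/85 + 564589 = 47990246/85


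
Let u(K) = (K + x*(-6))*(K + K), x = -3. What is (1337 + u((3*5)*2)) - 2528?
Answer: 1689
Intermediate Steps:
u(K) = 2*K*(18 + K) (u(K) = (K - 3*(-6))*(K + K) = (K + 18)*(2*K) = (18 + K)*(2*K) = 2*K*(18 + K))
(1337 + u((3*5)*2)) - 2528 = (1337 + 2*((3*5)*2)*(18 + (3*5)*2)) - 2528 = (1337 + 2*(15*2)*(18 + 15*2)) - 2528 = (1337 + 2*30*(18 + 30)) - 2528 = (1337 + 2*30*48) - 2528 = (1337 + 2880) - 2528 = 4217 - 2528 = 1689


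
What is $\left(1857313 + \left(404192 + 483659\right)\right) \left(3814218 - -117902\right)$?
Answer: $10794314267680$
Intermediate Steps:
$\left(1857313 + \left(404192 + 483659\right)\right) \left(3814218 - -117902\right) = \left(1857313 + 887851\right) \left(3814218 + \left(-1852094 + 1969996\right)\right) = 2745164 \left(3814218 + 117902\right) = 2745164 \cdot 3932120 = 10794314267680$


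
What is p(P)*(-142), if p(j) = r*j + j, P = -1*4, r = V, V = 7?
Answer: 4544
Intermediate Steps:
r = 7
P = -4
p(j) = 8*j (p(j) = 7*j + j = 8*j)
p(P)*(-142) = (8*(-4))*(-142) = -32*(-142) = 4544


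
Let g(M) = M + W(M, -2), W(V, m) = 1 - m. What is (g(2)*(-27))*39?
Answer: -5265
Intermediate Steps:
g(M) = 3 + M (g(M) = M + (1 - 1*(-2)) = M + (1 + 2) = M + 3 = 3 + M)
(g(2)*(-27))*39 = ((3 + 2)*(-27))*39 = (5*(-27))*39 = -135*39 = -5265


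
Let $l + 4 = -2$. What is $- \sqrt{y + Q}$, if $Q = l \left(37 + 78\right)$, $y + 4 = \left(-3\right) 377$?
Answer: $- 5 i \sqrt{73} \approx - 42.72 i$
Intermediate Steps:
$y = -1135$ ($y = -4 - 1131 = -1135$)
$l = -6$ ($l = -4 - 2 = -6$)
$Q = -690$ ($Q = - 6 \left(37 + 78\right) = \left(-6\right) 115 = -690$)
$- \sqrt{y + Q} = - \sqrt{-1135 - 690} = - \sqrt{-1825} = - 5 i \sqrt{73}$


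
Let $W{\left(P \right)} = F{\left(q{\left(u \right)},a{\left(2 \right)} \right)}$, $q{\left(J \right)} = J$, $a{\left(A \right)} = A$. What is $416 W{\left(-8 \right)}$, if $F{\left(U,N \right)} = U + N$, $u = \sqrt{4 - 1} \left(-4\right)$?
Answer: $832 - 1664 \sqrt{3} \approx -2050.1$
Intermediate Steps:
$u = - 4 \sqrt{3}$ ($u = \sqrt{3} \left(-4\right) = - 4 \sqrt{3} \approx -6.9282$)
$F{\left(U,N \right)} = N + U$
$W{\left(P \right)} = 2 - 4 \sqrt{3}$
$416 W{\left(-8 \right)} = 416 \left(2 - 4 \sqrt{3}\right) = 832 - 1664 \sqrt{3}$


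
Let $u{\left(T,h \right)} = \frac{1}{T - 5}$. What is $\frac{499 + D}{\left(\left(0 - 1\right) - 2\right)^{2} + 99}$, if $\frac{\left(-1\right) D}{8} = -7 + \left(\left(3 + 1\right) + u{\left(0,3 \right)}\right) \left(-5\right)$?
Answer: $\frac{707}{108} \approx 6.5463$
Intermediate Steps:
$u{\left(T,h \right)} = \frac{1}{-5 + T}$
$D = 208$ ($D = - 8 \left(-7 + \left(\left(3 + 1\right) + \frac{1}{-5 + 0}\right) \left(-5\right)\right) = - 8 \left(-7 + \left(4 + \frac{1}{-5}\right) \left(-5\right)\right) = - 8 \left(-7 + \left(4 - \frac{1}{5}\right) \left(-5\right)\right) = - 8 \left(-7 + \frac{19}{5} \left(-5\right)\right) = - 8 \left(-7 - 19\right) = \left(-8\right) \left(-26\right) = 208$)
$\frac{499 + D}{\left(\left(0 - 1\right) - 2\right)^{2} + 99} = \frac{499 + 208}{\left(\left(0 - 1\right) - 2\right)^{2} + 99} = \frac{707}{\left(\left(0 - 1\right) - 2\right)^{2} + 99} = \frac{707}{\left(-1 - 2\right)^{2} + 99} = \frac{707}{\left(-3\right)^{2} + 99} = \frac{707}{9 + 99} = \frac{707}{108}$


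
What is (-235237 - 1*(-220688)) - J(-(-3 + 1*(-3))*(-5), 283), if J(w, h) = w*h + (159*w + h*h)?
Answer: -81378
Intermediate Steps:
J(w, h) = h² + 159*w + h*w (J(w, h) = h*w + (159*w + h²) = h*w + (h² + 159*w) = h² + 159*w + h*w)
(-235237 - 1*(-220688)) - J(-(-3 + 1*(-3))*(-5), 283) = (-235237 - 1*(-220688)) - (283² + 159*(-(-3 + 1*(-3))*(-5)) + 283*(-(-3 + 1*(-3))*(-5))) = (-235237 + 220688) - (80089 + 159*(-(-3 - 3)*(-5)) + 283*(-(-3 - 3)*(-5))) = -14549 - (80089 + 159*(-1*(-6)*(-5)) + 283*(-1*(-6)*(-5))) = -14549 - (80089 + 159*(6*(-5)) + 283*(6*(-5))) = -14549 - (80089 + 159*(-30) + 283*(-30)) = -14549 - (80089 - 4770 - 8490) = -14549 - 1*66829 = -14549 - 66829 = -81378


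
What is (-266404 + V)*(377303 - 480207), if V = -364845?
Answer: 64958047096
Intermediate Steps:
(-266404 + V)*(377303 - 480207) = (-266404 - 364845)*(377303 - 480207) = -631249*(-102904) = 64958047096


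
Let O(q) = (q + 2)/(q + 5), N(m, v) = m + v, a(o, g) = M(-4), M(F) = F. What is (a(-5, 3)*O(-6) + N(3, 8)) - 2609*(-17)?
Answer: 44348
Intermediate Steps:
a(o, g) = -4
O(q) = (2 + q)/(5 + q)
(a(-5, 3)*O(-6) + N(3, 8)) - 2609*(-17) = (-4*(2 - 6)/(5 - 6) + (3 + 8)) - 2609*(-17) = (-4*(-4)/(-1) + 11) - 1*(-44353) = (-(-4)*(-4) + 11) + 44353 = (-4*4 + 11) + 44353 = (-16 + 11) + 44353 = -5 + 44353 = 44348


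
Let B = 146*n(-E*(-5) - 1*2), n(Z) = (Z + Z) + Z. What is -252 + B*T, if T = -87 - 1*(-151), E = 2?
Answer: 224004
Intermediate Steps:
T = 64 (T = -87 + 151 = 64)
n(Z) = 3*Z (n(Z) = 2*Z + Z = 3*Z)
B = 3504 (B = 146*(3*(-1*2*(-5) - 1*2)) = 146*(3*(-2*(-5) - 2)) = 146*(3*(10 - 2)) = 146*(3*8) = 146*24 = 3504)
-252 + B*T = -252 + 3504*64 = -252 + 224256 = 224004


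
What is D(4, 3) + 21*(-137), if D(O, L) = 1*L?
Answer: -2874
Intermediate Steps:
D(O, L) = L
D(4, 3) + 21*(-137) = 3 + 21*(-137) = 3 - 2877 = -2874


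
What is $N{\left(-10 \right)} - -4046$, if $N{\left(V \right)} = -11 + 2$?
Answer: $4037$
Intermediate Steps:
$N{\left(V \right)} = -9$
$N{\left(-10 \right)} - -4046 = -9 - -4046 = -9 + 4046 = 4037$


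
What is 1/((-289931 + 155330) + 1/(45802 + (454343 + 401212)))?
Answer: -901357/121323553556 ≈ -7.4294e-6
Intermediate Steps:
1/((-289931 + 155330) + 1/(45802 + (454343 + 401212))) = 1/(-134601 + 1/(45802 + 855555)) = 1/(-134601 + 1/901357) = 1/(-121323553556/901357) = -901357/121323553556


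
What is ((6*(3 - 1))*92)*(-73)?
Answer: -80592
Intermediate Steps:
((6*(3 - 1))*92)*(-73) = ((6*2)*92)*(-73) = (12*92)*(-73) = 1104*(-73) = -80592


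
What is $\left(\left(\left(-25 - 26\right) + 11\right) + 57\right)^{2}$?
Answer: $289$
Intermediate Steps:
$\left(\left(\left(-25 - 26\right) + 11\right) + 57\right)^{2} = \left(\left(-51 + 11\right) + 57\right)^{2} = \left(-40 + 57\right)^{2} = 17^{2} = 289$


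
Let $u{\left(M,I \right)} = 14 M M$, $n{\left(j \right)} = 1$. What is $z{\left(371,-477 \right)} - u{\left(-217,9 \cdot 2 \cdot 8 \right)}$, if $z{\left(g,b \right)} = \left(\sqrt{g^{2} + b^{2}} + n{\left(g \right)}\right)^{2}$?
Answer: $-294075 + 106 \sqrt{130} \approx -2.9287 \cdot 10^{5}$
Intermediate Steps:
$z{\left(g,b \right)} = \left(1 + \sqrt{b^{2} + g^{2}}\right)^{2}$ ($z{\left(g,b \right)} = \left(\sqrt{g^{2} + b^{2}} + 1\right)^{2} = \left(\sqrt{b^{2} + g^{2}} + 1\right)^{2} = \left(1 + \sqrt{b^{2} + g^{2}}\right)^{2}$)
$u{\left(M,I \right)} = 14 M^{2}$
$z{\left(371,-477 \right)} - u{\left(-217,9 \cdot 2 \cdot 8 \right)} = \left(1 + \sqrt{\left(-477\right)^{2} + 371^{2}}\right)^{2} - 14 \left(-217\right)^{2} = \left(1 + \sqrt{227529 + 137641}\right)^{2} - 14 \cdot 47089 = \left(1 + \sqrt{365170}\right)^{2} - 659246 = \left(1 + 53 \sqrt{130}\right)^{2} - 659246 = -659246 + \left(1 + 53 \sqrt{130}\right)^{2}$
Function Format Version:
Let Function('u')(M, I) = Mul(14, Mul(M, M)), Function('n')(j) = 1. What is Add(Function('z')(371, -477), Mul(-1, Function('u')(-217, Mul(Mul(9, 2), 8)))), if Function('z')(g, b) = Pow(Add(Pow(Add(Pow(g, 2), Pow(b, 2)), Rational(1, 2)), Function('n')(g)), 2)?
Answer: Add(-294075, Mul(106, Pow(130, Rational(1, 2)))) ≈ -2.9287e+5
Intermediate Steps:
Function('z')(g, b) = Pow(Add(1, Pow(Add(Pow(b, 2), Pow(g, 2)), Rational(1, 2))), 2) (Function('z')(g, b) = Pow(Add(Pow(Add(Pow(g, 2), Pow(b, 2)), Rational(1, 2)), 1), 2) = Pow(Add(Pow(Add(Pow(b, 2), Pow(g, 2)), Rational(1, 2)), 1), 2) = Pow(Add(1, Pow(Add(Pow(b, 2), Pow(g, 2)), Rational(1, 2))), 2))
Function('u')(M, I) = Mul(14, Pow(M, 2))
Add(Function('z')(371, -477), Mul(-1, Function('u')(-217, Mul(Mul(9, 2), 8)))) = Add(Pow(Add(1, Pow(Add(Pow(-477, 2), Pow(371, 2)), Rational(1, 2))), 2), Mul(-1, Mul(14, Pow(-217, 2)))) = Add(Pow(Add(1, Pow(Add(227529, 137641), Rational(1, 2))), 2), Mul(-1, Mul(14, 47089))) = Add(Pow(Add(1, Pow(365170, Rational(1, 2))), 2), Mul(-1, 659246)) = Add(Pow(Add(1, Mul(53, Pow(130, Rational(1, 2)))), 2), -659246) = Add(-659246, Pow(Add(1, Mul(53, Pow(130, Rational(1, 2)))), 2))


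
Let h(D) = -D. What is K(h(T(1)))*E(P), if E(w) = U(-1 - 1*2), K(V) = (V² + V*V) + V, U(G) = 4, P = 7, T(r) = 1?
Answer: 4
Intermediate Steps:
K(V) = V + 2*V² (K(V) = (V² + V²) + V = 2*V² + V = V + 2*V²)
E(w) = 4
K(h(T(1)))*E(P) = ((-1*1)*(1 + 2*(-1*1)))*4 = -(1 + 2*(-1))*4 = -(1 - 2)*4 = -1*(-1)*4 = 1*4 = 4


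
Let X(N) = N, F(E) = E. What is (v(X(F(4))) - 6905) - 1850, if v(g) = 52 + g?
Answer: -8699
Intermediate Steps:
(v(X(F(4))) - 6905) - 1850 = ((52 + 4) - 6905) - 1850 = (56 - 6905) - 1850 = -6849 - 1850 = -8699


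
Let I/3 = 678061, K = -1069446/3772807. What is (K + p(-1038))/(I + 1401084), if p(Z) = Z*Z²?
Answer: -1406485940153050/4320199794823 ≈ -325.56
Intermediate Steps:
K = -1069446/3772807 (K = -1069446*1/3772807 = -1069446/3772807 ≈ -0.28346)
p(Z) = Z³
I = 2034183 (I = 3*678061 = 2034183)
(K + p(-1038))/(I + 1401084) = (-1069446/3772807 + (-1038)³)/(2034183 + 1401084) = (-1069446/3772807 - 1118386872)/3435267 = -4219457820459150/3772807*1/3435267 = -1406485940153050/4320199794823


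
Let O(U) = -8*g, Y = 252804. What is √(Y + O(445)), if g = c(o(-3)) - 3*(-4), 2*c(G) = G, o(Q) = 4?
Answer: 2*√63173 ≈ 502.68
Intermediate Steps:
c(G) = G/2
g = 14 (g = (½)*4 - 3*(-4) = 2 + 12 = 14)
O(U) = -112 (O(U) = -8*14 = -112)
√(Y + O(445)) = √(252804 - 112) = √252692 = 2*√63173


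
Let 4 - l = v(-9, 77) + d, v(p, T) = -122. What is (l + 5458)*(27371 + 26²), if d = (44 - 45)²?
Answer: 156586401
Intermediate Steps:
d = 1 (d = (-1)² = 1)
l = 125 (l = 4 - (-122 + 1) = 4 - 1*(-121) = 4 + 121 = 125)
(l + 5458)*(27371 + 26²) = (125 + 5458)*(27371 + 26²) = 5583*(27371 + 676) = 5583*28047 = 156586401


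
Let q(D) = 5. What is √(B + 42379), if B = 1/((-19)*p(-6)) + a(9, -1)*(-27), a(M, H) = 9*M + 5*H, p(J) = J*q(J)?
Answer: √13102242870/570 ≈ 200.82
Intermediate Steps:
p(J) = 5*J (p(J) = J*5 = 5*J)
a(M, H) = 5*H + 9*M
B = -1169639/570 (B = 1/((-19)*((5*(-6)))) + (5*(-1) + 9*9)*(-27) = -1/19/(-30) + (-5 + 81)*(-27) = -1/19*(-1/30) + 76*(-27) = 1/570 - 2052 = -1169639/570 ≈ -2052.0)
√(B + 42379) = √(-1169639/570 + 42379) = √(22986391/570) = √13102242870/570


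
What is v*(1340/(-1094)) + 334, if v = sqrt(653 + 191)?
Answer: 334 - 1340*sqrt(211)/547 ≈ 298.42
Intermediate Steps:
v = 2*sqrt(211) (v = sqrt(844) = 2*sqrt(211) ≈ 29.052)
v*(1340/(-1094)) + 334 = (2*sqrt(211))*(1340/(-1094)) + 334 = (2*sqrt(211))*(1340*(-1/1094)) + 334 = (2*sqrt(211))*(-670/547) + 334 = -1340*sqrt(211)/547 + 334 = 334 - 1340*sqrt(211)/547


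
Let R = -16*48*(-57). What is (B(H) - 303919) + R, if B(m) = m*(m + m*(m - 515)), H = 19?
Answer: -438838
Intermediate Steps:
B(m) = m*(m + m*(-515 + m))
R = 43776 (R = -768*(-57) = 43776)
(B(H) - 303919) + R = (19²*(-514 + 19) - 303919) + 43776 = (361*(-495) - 303919) + 43776 = (-178695 - 303919) + 43776 = -482614 + 43776 = -438838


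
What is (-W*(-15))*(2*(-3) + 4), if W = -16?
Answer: 480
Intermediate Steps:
(-W*(-15))*(2*(-3) + 4) = (-1*(-16)*(-15))*(2*(-3) + 4) = (16*(-15))*(-6 + 4) = -240*(-2) = 480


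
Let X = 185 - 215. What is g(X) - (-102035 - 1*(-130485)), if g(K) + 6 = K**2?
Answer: -27556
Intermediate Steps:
X = -30
g(K) = -6 + K**2
g(X) - (-102035 - 1*(-130485)) = (-6 + (-30)**2) - (-102035 - 1*(-130485)) = (-6 + 900) - (-102035 + 130485) = 894 - 1*28450 = 894 - 28450 = -27556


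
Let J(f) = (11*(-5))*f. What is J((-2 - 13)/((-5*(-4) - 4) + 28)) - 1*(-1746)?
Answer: 7059/4 ≈ 1764.8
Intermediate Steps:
J(f) = -55*f
J((-2 - 13)/((-5*(-4) - 4) + 28)) - 1*(-1746) = -55*(-2 - 13)/((-5*(-4) - 4) + 28) - 1*(-1746) = -(-825)/((20 - 4) + 28) + 1746 = -(-825)/(16 + 28) + 1746 = -(-825)/44 + 1746 = -55*(-15/44) + 1746 = 75/4 + 1746 = 7059/4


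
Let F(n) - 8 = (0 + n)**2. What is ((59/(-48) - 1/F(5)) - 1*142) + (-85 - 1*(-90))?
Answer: -73001/528 ≈ -138.26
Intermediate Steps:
F(n) = 8 + n**2 (F(n) = 8 + (0 + n)**2 = 8 + n**2)
((59/(-48) - 1/F(5)) - 1*142) + (-85 - 1*(-90)) = ((59/(-48) - 1/(8 + 5**2)) - 1*142) + (-85 - 1*(-90)) = ((59*(-1/48) - 1/(8 + 25)) - 142) + (-85 + 90) = ((-59/48 - 1/33) - 142) + 5 = (-665/528 - 142) + 5 = -75641/528 + 5 = -73001/528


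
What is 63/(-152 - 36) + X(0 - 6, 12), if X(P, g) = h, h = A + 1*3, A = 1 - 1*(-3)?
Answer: 1253/188 ≈ 6.6649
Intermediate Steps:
A = 4 (A = 1 + 3 = 4)
h = 7 (h = 4 + 1*3 = 4 + 3 = 7)
X(P, g) = 7
63/(-152 - 36) + X(0 - 6, 12) = 63/(-152 - 36) + 7 = 63/(-188) + 7 = -1/188*63 + 7 = -63/188 + 7 = 1253/188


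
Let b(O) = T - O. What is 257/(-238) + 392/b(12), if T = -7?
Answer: -98179/4522 ≈ -21.711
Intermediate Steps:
b(O) = -7 - O
257/(-238) + 392/b(12) = 257/(-238) + 392/(-7 - 1*12) = 257*(-1/238) + 392/(-7 - 12) = -257/238 + 392/(-19) = -257/238 + 392*(-1/19) = -257/238 - 392/19 = -98179/4522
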